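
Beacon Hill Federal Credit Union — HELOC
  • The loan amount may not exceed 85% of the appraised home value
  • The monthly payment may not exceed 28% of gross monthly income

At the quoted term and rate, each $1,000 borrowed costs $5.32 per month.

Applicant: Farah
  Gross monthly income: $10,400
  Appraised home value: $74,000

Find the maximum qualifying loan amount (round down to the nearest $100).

Payment cap: 28% × $10,400 = $2,912/month.
At $5.32 per $1,000, that supports 2,912/5.32 × 1,000 ≈ $547,368 → $547,300.
LTV cap: 85% × $74,000 = $62,900 → $62,900.
Binding constraint: loan-to-value.

$62,900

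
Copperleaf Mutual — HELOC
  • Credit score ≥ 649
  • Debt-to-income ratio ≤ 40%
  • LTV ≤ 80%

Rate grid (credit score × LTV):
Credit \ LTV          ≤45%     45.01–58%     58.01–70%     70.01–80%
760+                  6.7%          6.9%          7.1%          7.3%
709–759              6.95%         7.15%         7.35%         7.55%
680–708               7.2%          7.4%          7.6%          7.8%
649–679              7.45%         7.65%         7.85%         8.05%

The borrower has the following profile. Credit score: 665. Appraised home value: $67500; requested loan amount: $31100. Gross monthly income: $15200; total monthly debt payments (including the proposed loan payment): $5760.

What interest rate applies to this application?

Credit score 665 ≥ 649; DTI: 5,760 ÷ 15,200 = 37.9%, within the 40% cap
Loan-to-value = 31,100/67,500 = 46.1% — pass (80% max)
Row: 665 falls in 649–679. Column: 46.1% falls in 45.01–58%. Rate = 7.65%.

7.65%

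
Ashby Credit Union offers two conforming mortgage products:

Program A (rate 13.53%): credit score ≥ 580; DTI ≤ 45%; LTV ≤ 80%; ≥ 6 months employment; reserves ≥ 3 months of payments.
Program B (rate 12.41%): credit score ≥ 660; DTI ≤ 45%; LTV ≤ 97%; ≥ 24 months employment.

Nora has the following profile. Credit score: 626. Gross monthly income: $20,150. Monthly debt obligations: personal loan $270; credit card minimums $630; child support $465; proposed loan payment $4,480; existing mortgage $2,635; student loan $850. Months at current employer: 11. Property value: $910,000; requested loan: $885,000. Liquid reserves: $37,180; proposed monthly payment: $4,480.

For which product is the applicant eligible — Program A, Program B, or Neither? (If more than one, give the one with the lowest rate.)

Total debts = (270 + 630 + 465 + 4,480 + 2,635 + 850) = 9,330; DTI = 9,330/20,150 = 46.3%.
LTV = 885,000/910,000 = 97.3%.
Reserves = 37,180/4,480 = 8.3 months.
Program A: score 626 ≥ 580; DTI 46.3% > 45%; LTV 97.3% > 80%; employment 11 ≥ 6 mo; reserves 8.3 ≥ 3 mo → does not qualify.
Program B: score 626 < 660; DTI 46.3% > 45%; LTV 97.3% > 97%; employment 11 < 24 mo → does not qualify.

Neither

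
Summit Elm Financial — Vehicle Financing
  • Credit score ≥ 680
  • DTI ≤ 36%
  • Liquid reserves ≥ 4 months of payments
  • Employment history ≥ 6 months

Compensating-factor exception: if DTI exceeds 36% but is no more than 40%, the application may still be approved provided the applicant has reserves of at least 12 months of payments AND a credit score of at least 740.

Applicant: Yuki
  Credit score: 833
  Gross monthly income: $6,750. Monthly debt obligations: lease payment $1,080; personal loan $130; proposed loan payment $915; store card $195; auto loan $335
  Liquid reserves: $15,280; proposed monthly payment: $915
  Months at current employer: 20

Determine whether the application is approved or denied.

Credit score 833 ≥ 680 (meets base)
Total debts = (1,080 + 130 + 915 + 195 + 335) = 2,655. DTI = 2,655/6,750 = 39.3% > 36% — standard DTI limit exceeded.
Reserves: 15,280 ÷ 915 = 16.7 months (meets 4-month minimum)
Employment 20 ≥ 6 months
DTI 39.3% is within the 36%–40% exception band; checking compensating factors.
Reserves 16.7 ≥ 12 months; credit score 833 ≥ 740.
Both override conditions satisfied; DTI exception granted.

Approved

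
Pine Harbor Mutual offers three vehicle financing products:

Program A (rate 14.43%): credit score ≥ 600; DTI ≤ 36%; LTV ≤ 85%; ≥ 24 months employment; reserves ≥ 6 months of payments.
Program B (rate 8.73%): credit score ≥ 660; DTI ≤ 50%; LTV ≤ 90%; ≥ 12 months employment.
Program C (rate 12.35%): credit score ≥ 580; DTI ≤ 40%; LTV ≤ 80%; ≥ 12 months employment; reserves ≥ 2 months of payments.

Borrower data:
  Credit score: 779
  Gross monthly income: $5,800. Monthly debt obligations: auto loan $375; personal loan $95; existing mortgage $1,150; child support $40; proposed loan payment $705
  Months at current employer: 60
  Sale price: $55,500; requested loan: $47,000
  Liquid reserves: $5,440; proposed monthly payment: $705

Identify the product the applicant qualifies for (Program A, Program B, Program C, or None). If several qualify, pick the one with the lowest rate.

Total debts = (375 + 95 + 1,150 + 40 + 705) = 2,365; DTI = 2,365/5,800 = 40.8%.
LTV = 47,000/55,500 = 84.7%.
Reserves = 5,440/705 = 7.7 months.
Program A: score 779 ≥ 600; DTI 40.8% > 36%; LTV 84.7% ≤ 85%; employment 60 ≥ 24 mo; reserves 7.7 ≥ 6 mo → does not qualify.
Program B: score 779 ≥ 660; DTI 40.8% ≤ 50%; LTV 84.7% ≤ 90%; employment 60 ≥ 12 mo → qualifies.
Program C: score 779 ≥ 580; DTI 40.8% > 40%; LTV 84.7% > 80%; employment 60 ≥ 12 mo; reserves 7.7 ≥ 2 mo → does not qualify.

Program B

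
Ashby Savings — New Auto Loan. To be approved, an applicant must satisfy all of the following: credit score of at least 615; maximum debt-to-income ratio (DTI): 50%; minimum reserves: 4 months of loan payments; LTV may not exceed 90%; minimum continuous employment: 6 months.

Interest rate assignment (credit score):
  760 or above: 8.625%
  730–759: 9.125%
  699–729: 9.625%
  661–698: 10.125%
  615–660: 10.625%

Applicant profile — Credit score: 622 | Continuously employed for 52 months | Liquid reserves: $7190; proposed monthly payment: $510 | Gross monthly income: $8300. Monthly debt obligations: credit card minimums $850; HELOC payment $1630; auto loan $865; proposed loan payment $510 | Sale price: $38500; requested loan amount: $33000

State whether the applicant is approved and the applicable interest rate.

Approved at 10.625%

Credit score 622 ≥ 615 (meets minimum)
Total monthly debts = (850 + 1,630 + 865 + 510) = 3,855. DTI = 3,855/8,300 = 46.4% ≤ 50%
Loan-to-value = 33,000/38,500 = 85.7% — pass (90% max)
Employment 52 ≥ 6 months
Liquid reserves cover 7,190/510 = 14.1 months — ≥ 4 required
All requirements met. Score 622 falls in the 615–660 tier → 10.625%.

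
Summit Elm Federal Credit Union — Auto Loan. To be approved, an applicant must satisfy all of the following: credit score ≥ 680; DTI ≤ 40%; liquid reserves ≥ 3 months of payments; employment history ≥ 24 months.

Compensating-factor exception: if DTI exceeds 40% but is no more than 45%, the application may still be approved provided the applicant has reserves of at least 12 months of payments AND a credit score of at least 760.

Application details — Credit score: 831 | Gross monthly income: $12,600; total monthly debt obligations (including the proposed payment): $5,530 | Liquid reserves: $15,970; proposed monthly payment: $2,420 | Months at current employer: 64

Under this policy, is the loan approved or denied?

Denied

Credit score 831 ≥ 680 (meets base)
DTI = 5,530/12,600 = 43.9% > 40% — standard DTI limit exceeded.
Reserves = 15,970/2,420 = 6.6 months ≥ 3
Employment 64 ≥ 24 months
DTI 43.9% is within the 40%–45% exception band; checking compensating factors.
Override check — reserves: 6.6 mo (short of 12); score: 831 (ok).
Override conditions not both satisfied; exception does not apply.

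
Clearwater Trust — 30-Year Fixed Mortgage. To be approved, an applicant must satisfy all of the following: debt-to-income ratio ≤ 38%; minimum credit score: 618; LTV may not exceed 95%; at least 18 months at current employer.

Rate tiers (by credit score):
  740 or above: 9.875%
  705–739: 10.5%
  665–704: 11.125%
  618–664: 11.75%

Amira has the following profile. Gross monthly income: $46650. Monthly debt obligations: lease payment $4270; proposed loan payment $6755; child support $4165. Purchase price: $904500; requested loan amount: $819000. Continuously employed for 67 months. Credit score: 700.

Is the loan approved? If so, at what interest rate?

Credit score 700 ≥ 618 (meets minimum)
LTV: 819,000 ÷ 904,500 = 90.5%, within 95% cap
Total monthly debts = (4,270 + 6,755 + 4,165) = 15,190. DTI = 15,190/46,650 = 32.6% ≤ 38%
Employment 67 ≥ 18 months
All requirements met. Score 700 falls in the 665–704 tier → 11.125%.

Approved at 11.125%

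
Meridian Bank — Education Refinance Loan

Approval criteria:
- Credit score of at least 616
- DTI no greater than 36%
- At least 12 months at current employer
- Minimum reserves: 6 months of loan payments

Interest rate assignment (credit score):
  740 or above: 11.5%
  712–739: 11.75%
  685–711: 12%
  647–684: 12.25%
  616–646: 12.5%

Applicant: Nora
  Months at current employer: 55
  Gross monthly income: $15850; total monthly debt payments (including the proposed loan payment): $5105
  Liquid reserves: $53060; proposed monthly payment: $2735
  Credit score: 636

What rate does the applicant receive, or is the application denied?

Credit score 636 ≥ 616 (meets minimum)
Employment 55 ≥ 12 months
Reserves = 53,060/2,735 = 19.4 months ≥ 6
Debt-to-income = 5,105/15,850 = 32.2% — meets 36% limit
All requirements met. Score 636 falls in the 616–646 tier → 12.5%.

Approved at 12.5%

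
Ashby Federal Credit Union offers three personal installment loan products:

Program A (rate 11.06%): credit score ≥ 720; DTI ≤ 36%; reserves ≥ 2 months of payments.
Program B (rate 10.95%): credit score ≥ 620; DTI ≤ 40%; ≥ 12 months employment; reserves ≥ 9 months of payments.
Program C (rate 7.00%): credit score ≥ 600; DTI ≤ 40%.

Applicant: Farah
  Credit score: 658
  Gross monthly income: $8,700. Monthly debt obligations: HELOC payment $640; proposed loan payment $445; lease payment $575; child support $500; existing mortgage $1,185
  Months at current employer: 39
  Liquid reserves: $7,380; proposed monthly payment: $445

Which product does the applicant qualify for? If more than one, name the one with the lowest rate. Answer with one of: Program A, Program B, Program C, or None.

Program C

Total debts = (640 + 445 + 575 + 500 + 1,185) = 3,345; DTI = 3,345/8,700 = 38.4%.
Reserves = 7,380/445 = 16.6 months.
Program A: score 658 < 720; DTI 38.4% > 36%; reserves 16.6 ≥ 2 mo → does not qualify.
Program B: score 658 ≥ 620; DTI 38.4% ≤ 40%; employment 39 ≥ 12 mo; reserves 16.6 ≥ 9 mo → qualifies.
Program C: score 658 ≥ 600; DTI 38.4% ≤ 40% → qualifies.
Qualifying: Program B, Program C. Lowest rate is 7.00% → Program C.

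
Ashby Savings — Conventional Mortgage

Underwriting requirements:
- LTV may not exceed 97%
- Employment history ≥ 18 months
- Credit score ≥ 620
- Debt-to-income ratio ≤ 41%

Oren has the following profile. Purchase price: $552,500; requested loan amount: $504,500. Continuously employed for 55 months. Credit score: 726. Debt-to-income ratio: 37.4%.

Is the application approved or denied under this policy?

LTV: 504,500 ÷ 552,500 = 91.3%, within 97% cap
Employment 55 ≥ 18 months
Credit score 726 ≥ 620 (meets)
Debt-to-income 37.4% vs 41% cap — pass
All criteria satisfied.

Approved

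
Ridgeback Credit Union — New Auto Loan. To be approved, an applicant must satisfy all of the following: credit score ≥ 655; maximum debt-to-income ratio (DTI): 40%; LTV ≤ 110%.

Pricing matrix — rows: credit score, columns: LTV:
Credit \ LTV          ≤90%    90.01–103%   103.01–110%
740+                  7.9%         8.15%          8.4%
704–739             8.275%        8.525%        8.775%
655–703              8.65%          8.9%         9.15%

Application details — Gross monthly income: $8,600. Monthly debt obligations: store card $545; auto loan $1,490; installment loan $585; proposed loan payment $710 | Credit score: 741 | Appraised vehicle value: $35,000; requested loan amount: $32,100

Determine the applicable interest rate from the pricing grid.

8.15%

Credit score 741 ≥ 655; Total monthly debts = (545 + 1,490 + 585 + 710) = 3,330. Debt-to-income = 3,330/8,600 = 38.7% — meets 40% limit
LTV = 32,100/35,000 = 91.7% ≤ 110%
Credit 741 → row 740+; LTV 91.7% → column 90.01–103%. Grid cell → 8.15%.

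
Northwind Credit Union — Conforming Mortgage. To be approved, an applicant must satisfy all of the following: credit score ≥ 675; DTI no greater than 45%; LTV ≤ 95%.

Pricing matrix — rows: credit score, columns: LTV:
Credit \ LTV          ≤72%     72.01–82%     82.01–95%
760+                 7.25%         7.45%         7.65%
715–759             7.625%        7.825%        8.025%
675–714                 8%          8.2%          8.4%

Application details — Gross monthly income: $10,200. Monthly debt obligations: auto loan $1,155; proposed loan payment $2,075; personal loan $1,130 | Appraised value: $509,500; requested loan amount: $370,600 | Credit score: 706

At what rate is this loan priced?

8.2%

Credit score 706 ≥ 675; Total monthly debts = (1,155 + 2,075 + 1,130) = 4,360. DTI = 4,360/10,200 = 42.7% ≤ 45%
LTV: 370,600 ÷ 509,500 = 72.7%, within 95% cap
Score 706 is in the 675–714 band; LTV 72.7% is in the 72.01–82% band → 8.2%.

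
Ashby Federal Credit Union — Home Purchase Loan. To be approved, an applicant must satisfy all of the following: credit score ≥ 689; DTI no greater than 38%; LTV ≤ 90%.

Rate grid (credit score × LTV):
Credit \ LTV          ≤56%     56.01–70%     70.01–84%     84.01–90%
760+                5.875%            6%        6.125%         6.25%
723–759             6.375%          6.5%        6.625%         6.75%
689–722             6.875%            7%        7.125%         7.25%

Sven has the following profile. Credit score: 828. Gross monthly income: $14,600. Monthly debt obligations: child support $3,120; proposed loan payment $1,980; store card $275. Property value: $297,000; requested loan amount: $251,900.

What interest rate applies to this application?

Credit score 828 ≥ 689; Total monthly debts = (3,120 + 1,980 + 275) = 5,375. DTI: 5,375 ÷ 14,600 = 36.8%, within the 38% cap
LTV = 251,900/297,000 = 84.8% ≤ 90%
Row: 828 falls in 760+. Column: 84.8% falls in 84.01–90%. Rate = 6.25%.

6.25%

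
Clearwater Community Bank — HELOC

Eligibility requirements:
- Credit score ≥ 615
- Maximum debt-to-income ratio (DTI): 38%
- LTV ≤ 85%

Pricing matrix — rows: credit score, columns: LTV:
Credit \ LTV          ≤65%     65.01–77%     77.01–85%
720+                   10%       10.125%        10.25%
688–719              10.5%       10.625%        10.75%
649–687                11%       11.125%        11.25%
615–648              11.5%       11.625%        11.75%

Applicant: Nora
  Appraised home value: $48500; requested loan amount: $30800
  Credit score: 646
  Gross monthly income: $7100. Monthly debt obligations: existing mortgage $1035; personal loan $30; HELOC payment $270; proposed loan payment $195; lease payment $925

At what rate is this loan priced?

Credit score 646 ≥ 615; Total monthly debts = (1,035 + 30 + 270 + 195 + 925) = 2,455. DTI = 2,455/7,100 = 34.6% ≤ 38%
LTV: 30,800 ÷ 48,500 = 63.5%, within 85% cap
Credit 646 → row 615–648; LTV 63.5% → column ≤65%. Grid cell → 11.5%.

11.5%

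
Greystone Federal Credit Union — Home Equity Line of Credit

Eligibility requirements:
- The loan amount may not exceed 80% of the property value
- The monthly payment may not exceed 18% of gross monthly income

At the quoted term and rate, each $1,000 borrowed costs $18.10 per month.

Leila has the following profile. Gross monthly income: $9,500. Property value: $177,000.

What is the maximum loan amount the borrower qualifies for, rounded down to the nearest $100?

Payment cap: 18% × $9,500 = $1,710/month.
At $18.10 per $1,000, that supports 1,710/18.10 × 1,000 ≈ $94,475 → $94,400.
LTV cap: 80% × $177,000 = $141,600 → $141,600.
Binding constraint: payment-to-income.

$94,400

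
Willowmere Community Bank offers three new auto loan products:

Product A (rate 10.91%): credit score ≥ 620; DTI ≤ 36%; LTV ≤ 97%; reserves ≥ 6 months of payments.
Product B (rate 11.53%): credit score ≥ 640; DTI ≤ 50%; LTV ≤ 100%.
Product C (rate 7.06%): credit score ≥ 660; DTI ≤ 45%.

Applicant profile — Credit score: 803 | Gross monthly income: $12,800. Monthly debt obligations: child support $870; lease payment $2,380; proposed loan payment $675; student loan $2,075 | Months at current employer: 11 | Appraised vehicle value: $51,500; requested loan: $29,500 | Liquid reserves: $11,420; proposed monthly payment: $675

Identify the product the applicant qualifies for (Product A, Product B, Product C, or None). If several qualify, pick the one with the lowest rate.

Product B

Total debts = (870 + 2,380 + 675 + 2,075) = 6,000; DTI = 6,000/12,800 = 46.9%.
LTV = 29,500/51,500 = 57.3%.
Reserves = 11,420/675 = 16.9 months.
Product A: score 803 ≥ 620; DTI 46.9% > 36%; LTV 57.3% ≤ 97%; reserves 16.9 ≥ 6 mo → does not qualify.
Product B: score 803 ≥ 640; DTI 46.9% ≤ 50%; LTV 57.3% ≤ 100% → qualifies.
Product C: score 803 ≥ 660; DTI 46.9% > 45% → does not qualify.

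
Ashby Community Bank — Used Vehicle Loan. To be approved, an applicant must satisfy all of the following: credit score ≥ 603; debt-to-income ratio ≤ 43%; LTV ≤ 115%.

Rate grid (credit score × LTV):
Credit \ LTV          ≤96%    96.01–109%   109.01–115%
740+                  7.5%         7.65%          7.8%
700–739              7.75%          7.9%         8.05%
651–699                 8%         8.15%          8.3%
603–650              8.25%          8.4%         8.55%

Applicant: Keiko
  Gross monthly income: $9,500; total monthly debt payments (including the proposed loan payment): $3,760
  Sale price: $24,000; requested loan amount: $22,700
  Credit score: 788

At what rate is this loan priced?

Credit score 788 ≥ 603; Debt-to-income = 3,760/9,500 = 39.6% — meets 43% limit
LTV: 22,700 ÷ 24,000 = 94.6%, within 115% cap
Score 788 is in the 740+ band; LTV 94.6% is in the ≤96% band → 7.5%.

7.5%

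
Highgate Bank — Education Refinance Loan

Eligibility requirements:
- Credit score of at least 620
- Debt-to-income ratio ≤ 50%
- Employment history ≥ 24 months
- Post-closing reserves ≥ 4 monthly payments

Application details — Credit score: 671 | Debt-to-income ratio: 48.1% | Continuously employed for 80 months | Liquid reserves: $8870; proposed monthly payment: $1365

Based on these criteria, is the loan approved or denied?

Credit score 671 ≥ 620 (meets)
Debt-to-income 48.1% vs 50% cap — pass
Employment 80 ≥ 24 months
Reserves = 8,870/1,365 = 6.5 months ≥ 4
All criteria satisfied.

Approved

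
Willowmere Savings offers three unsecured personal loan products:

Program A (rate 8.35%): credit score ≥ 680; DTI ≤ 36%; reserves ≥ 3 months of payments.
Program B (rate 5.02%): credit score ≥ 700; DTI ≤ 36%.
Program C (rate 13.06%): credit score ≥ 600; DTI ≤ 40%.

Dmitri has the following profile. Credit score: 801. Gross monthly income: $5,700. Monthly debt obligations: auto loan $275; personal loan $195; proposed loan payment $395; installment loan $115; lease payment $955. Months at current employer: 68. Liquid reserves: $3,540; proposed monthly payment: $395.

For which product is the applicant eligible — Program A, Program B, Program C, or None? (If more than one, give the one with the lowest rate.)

Program B

Total debts = (275 + 195 + 395 + 115 + 955) = 1,935; DTI = 1,935/5,700 = 33.9%.
Reserves = 3,540/395 = 9.0 months.
Program A: score 801 ≥ 680; DTI 33.9% ≤ 36%; reserves 9.0 ≥ 3 mo → qualifies.
Program B: score 801 ≥ 700; DTI 33.9% ≤ 36% → qualifies.
Program C: score 801 ≥ 600; DTI 33.9% ≤ 40% → qualifies.
Qualifying: Program A, Program B, Program C. Lowest rate is 5.02% → Program B.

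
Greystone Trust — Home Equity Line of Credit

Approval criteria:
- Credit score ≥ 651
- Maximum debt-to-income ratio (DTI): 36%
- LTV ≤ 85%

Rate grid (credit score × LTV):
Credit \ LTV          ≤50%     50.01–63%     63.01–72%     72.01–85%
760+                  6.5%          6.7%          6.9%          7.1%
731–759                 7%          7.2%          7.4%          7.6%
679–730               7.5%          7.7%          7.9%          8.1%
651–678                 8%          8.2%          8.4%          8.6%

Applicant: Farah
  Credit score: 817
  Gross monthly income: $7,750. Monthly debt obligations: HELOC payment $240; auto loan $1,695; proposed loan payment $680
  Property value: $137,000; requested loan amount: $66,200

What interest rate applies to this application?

Credit score 817 ≥ 651; Total monthly debts = (240 + 1,695 + 680) = 2,615. Debt-to-income = 2,615/7,750 = 33.7% — meets 36% limit
LTV = 66,200/137,000 = 48.3% ≤ 85%
Credit 817 → row 760+; LTV 48.3% → column ≤50%. Grid cell → 6.5%.

6.5%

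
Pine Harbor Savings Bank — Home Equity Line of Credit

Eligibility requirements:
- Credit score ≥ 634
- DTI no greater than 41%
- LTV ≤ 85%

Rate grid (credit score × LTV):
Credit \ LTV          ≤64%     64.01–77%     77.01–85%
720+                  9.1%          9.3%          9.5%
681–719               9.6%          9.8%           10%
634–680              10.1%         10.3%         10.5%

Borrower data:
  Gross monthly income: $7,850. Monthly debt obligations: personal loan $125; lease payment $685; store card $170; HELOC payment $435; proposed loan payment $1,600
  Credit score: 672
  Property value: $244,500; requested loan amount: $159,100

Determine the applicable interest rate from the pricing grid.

Credit score 672 ≥ 634; Total monthly debts = (125 + 685 + 170 + 435 + 1,600) = 3,015. DTI: 3,015 ÷ 7,850 = 38.4%, within the 41% cap
LTV = 159,100/244,500 = 65.1% ≤ 85%
Credit 672 → row 634–680; LTV 65.1% → column 64.01–77%. Grid cell → 10.3%.

10.3%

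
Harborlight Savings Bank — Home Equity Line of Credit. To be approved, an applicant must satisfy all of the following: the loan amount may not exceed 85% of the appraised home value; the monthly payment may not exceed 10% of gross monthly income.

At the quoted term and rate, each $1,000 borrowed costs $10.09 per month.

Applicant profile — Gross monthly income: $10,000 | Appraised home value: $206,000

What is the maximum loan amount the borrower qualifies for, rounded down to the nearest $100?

$99,100

Payment cap: 10% × $10,000 = $1,000/month.
At $10.09 per $1,000, that supports 1,000/10.09 × 1,000 ≈ $99,108 → $99,100.
LTV cap: 85% × $206,000 = $175,100 → $175,100.
Binding constraint: payment-to-income.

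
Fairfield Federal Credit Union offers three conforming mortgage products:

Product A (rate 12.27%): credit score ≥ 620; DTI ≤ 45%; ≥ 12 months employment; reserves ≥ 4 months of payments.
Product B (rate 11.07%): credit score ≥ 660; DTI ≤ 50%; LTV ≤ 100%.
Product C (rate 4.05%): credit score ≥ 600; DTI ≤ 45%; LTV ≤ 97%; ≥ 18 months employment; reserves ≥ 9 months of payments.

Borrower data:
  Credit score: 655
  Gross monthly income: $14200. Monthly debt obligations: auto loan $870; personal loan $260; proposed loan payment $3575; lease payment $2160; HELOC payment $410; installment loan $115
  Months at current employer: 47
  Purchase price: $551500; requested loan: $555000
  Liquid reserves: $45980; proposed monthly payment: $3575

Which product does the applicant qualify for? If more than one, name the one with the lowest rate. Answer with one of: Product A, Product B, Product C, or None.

Total debts = (870 + 260 + 3,575 + 2,160 + 410 + 115) = 7,390; DTI = 7,390/14,200 = 52%.
LTV = 555,000/551,500 = 100.6%.
Reserves = 45,980/3,575 = 12.9 months.
Product A: score 655 ≥ 620; DTI 52% > 45%; employment 47 ≥ 12 mo; reserves 12.9 ≥ 4 mo → does not qualify.
Product B: score 655 < 660; DTI 52% > 50%; LTV 100.6% > 100% → does not qualify.
Product C: score 655 ≥ 600; DTI 52% > 45%; LTV 100.6% > 97%; employment 47 ≥ 18 mo; reserves 12.9 ≥ 9 mo → does not qualify.

None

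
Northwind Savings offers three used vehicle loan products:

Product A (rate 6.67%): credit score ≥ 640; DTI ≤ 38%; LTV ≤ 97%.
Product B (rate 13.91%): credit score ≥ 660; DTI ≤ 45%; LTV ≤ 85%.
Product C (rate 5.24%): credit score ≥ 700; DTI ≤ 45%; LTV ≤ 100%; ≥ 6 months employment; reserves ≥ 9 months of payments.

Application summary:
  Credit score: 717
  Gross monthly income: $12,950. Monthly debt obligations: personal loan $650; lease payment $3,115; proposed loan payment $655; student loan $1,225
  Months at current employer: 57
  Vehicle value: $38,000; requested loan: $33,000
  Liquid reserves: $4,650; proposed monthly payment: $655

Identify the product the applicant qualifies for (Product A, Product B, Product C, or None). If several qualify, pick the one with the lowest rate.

None

Total debts = (650 + 3,115 + 655 + 1,225) = 5,645; DTI = 5,645/12,950 = 43.6%.
LTV = 33,000/38,000 = 86.8%.
Reserves = 4,650/655 = 7.1 months.
Product A: score 717 ≥ 640; DTI 43.6% > 38%; LTV 86.8% ≤ 97% → does not qualify.
Product B: score 717 ≥ 660; DTI 43.6% ≤ 45%; LTV 86.8% > 85% → does not qualify.
Product C: score 717 ≥ 700; DTI 43.6% ≤ 45%; LTV 86.8% ≤ 100%; employment 57 ≥ 6 mo; reserves 7.1 < 9 mo → does not qualify.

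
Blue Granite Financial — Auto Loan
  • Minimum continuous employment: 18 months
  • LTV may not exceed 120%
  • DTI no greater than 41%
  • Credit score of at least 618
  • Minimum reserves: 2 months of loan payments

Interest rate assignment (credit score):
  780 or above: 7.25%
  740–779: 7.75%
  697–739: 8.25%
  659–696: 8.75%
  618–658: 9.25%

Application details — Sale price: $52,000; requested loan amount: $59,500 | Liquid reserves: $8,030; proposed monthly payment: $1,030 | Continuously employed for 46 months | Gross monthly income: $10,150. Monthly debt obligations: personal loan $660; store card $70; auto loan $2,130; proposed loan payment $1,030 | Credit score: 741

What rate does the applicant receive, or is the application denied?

Approved at 7.75%

Credit score 741 ≥ 618 (meets minimum)
Loan-to-value = 59,500/52,000 = 114.4% — pass (120% max)
Reserves = 8,030/1,030 = 7.8 months ≥ 2
Employment 46 ≥ 18 months
Total monthly debts = (660 + 70 + 2,130 + 1,030) = 3,890. Debt-to-income = 3,890/10,150 = 38.3% — meets 41% limit
All requirements met. Score 741 falls in the 740–779 tier → 7.75%.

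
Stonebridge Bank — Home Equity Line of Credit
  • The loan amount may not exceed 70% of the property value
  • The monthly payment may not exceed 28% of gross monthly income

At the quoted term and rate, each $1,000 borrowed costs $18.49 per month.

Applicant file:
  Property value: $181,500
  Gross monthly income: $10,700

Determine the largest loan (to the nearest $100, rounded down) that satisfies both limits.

$127,000

Payment cap: 28% × $10,700 = $2,996/month.
At $18.49 per $1,000, that supports 2,996/18.49 × 1,000 ≈ $162,033 → $162,000.
LTV cap: 70% × $181,500 = $127,050 → $127,000.
Binding constraint: loan-to-value.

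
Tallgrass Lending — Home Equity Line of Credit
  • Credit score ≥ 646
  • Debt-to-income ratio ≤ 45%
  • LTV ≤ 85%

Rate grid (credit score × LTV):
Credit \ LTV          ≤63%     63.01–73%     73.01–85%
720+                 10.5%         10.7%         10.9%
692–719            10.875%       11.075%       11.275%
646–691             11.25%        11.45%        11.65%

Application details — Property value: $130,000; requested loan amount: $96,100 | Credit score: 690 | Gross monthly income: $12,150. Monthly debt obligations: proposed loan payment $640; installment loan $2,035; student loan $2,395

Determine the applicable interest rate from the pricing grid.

11.65%

Credit score 690 ≥ 646; Total monthly debts = (640 + 2,035 + 2,395) = 5,070. DTI: 5,070 ÷ 12,150 = 41.7%, within the 45% cap
Loan-to-value = 96,100/130,000 = 73.9% — pass (85% max)
Row: 690 falls in 646–691. Column: 73.9% falls in 73.01–85%. Rate = 11.65%.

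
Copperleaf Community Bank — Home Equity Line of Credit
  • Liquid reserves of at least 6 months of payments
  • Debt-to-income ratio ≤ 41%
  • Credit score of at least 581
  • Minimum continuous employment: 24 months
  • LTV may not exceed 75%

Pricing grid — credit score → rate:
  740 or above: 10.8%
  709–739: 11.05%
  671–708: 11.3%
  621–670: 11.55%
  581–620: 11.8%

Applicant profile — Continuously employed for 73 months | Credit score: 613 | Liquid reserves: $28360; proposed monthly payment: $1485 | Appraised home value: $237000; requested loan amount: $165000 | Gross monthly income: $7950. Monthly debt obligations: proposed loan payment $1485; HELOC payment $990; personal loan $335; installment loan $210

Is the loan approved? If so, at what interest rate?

Credit score 613 ≥ 581 (meets minimum)
LTV: 165,000 ÷ 237,000 = 69.6%, within 75% cap
Employment 73 ≥ 24 months
Liquid reserves cover 28,360/1,485 = 19.1 months — ≥ 6 required
Total monthly debts = (1,485 + 990 + 335 + 210) = 3,020. DTI: 3,020 ÷ 7,950 = 38%, within the 41% cap
All requirements met. Score 613 falls in the 581–620 tier → 11.8%.

Approved at 11.8%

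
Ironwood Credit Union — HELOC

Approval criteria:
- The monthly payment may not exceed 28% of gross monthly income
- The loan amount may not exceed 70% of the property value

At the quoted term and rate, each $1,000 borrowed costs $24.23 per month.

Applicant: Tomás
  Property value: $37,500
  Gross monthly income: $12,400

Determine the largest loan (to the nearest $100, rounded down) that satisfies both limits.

$26,200

Payment cap: 28% × $12,400 = $3,472/month.
At $24.23 per $1,000, that supports 3,472/24.23 × 1,000 ≈ $143,293 → $143,200.
LTV cap: 70% × $37,500 = $26,250 → $26,200.
Binding constraint: loan-to-value.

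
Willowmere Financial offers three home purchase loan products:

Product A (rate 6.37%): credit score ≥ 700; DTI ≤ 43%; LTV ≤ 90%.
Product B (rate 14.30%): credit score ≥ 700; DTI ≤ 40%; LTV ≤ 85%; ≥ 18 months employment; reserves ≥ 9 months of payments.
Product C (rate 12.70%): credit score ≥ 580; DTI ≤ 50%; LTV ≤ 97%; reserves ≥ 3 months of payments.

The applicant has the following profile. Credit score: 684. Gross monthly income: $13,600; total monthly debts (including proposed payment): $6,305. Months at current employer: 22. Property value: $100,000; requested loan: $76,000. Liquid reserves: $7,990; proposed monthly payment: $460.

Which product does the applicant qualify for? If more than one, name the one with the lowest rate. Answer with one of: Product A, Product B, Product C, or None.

DTI = 6,305/13,600 = 46.4%.
LTV = 76,000/100,000 = 76%.
Reserves = 7,990/460 = 17.4 months.
Product A: score 684 < 700; DTI 46.4% > 43%; LTV 76% ≤ 90% → does not qualify.
Product B: score 684 < 700; DTI 46.4% > 40%; LTV 76% ≤ 85%; employment 22 ≥ 18 mo; reserves 17.4 ≥ 9 mo → does not qualify.
Product C: score 684 ≥ 580; DTI 46.4% ≤ 50%; LTV 76% ≤ 97%; reserves 17.4 ≥ 3 mo → qualifies.

Product C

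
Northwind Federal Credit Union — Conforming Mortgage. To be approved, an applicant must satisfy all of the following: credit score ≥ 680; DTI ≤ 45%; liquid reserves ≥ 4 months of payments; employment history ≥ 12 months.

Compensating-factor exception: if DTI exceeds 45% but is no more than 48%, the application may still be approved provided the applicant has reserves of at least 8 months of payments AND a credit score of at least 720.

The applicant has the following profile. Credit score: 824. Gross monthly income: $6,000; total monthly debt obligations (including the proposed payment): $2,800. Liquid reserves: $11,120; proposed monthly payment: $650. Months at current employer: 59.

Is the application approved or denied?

Credit score 824 ≥ 680 (meets base)
DTI: 2,800 ÷ 6,000 = 46.7%, over the 45% base limit.
Reserves: 11,120 ÷ 650 = 17.1 months (meets 4-month minimum)
Employment 59 ≥ 12 months
46.7% falls in the override range (45%–48%), so the compensating-factor test applies.
Reserves 17.1 ≥ 8 months; credit score 824 ≥ 720.
Both compensating conditions met → exception applies.

Approved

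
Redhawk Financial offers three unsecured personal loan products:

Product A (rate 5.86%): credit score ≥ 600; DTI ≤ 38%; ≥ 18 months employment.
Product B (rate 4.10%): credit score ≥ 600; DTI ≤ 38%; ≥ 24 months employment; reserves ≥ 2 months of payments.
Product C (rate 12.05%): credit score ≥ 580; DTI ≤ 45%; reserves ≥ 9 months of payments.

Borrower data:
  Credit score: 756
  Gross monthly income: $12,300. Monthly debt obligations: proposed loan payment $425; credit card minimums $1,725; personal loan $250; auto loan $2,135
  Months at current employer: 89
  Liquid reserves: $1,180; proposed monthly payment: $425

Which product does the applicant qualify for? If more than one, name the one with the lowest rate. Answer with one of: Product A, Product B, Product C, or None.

Total debts = (425 + 1,725 + 250 + 2,135) = 4,535; DTI = 4,535/12,300 = 36.9%.
Reserves = 1,180/425 = 2.8 months.
Product A: score 756 ≥ 600; DTI 36.9% ≤ 38%; employment 89 ≥ 18 mo → qualifies.
Product B: score 756 ≥ 600; DTI 36.9% ≤ 38%; employment 89 ≥ 24 mo; reserves 2.8 ≥ 2 mo → qualifies.
Product C: score 756 ≥ 580; DTI 36.9% ≤ 45%; reserves 2.8 < 9 mo → does not qualify.
Qualifying: Product A, Product B. Lowest rate is 4.10% → Product B.

Product B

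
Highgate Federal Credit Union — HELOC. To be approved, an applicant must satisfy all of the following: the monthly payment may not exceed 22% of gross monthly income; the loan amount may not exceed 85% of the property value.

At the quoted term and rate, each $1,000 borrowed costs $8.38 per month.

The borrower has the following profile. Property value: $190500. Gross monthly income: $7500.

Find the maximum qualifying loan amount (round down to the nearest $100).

$161,900

Payment cap: 22% × $7,500 = $1,650/month.
At $8.38 per $1,000, that supports 1,650/8.38 × 1,000 ≈ $196,897 → $196,800.
LTV cap: 85% × $190,500 = $161,925 → $161,900.
Binding constraint: loan-to-value.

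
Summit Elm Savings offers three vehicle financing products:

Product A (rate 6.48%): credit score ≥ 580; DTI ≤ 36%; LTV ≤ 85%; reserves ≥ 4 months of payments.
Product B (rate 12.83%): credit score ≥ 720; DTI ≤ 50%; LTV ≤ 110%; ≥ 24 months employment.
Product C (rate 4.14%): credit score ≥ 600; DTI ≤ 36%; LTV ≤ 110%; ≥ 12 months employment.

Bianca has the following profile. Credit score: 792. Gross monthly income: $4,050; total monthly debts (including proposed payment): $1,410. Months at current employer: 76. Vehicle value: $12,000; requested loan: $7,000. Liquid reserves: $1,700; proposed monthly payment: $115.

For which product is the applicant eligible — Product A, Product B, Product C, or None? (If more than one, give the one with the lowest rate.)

DTI = 1,410/4,050 = 34.8%.
LTV = 7,000/12,000 = 58.3%.
Reserves = 1,700/115 = 14.8 months.
Product A: score 792 ≥ 580; DTI 34.8% ≤ 36%; LTV 58.3% ≤ 85%; reserves 14.8 ≥ 4 mo → qualifies.
Product B: score 792 ≥ 720; DTI 34.8% ≤ 50%; LTV 58.3% ≤ 110%; employment 76 ≥ 24 mo → qualifies.
Product C: score 792 ≥ 600; DTI 34.8% ≤ 36%; LTV 58.3% ≤ 110%; employment 76 ≥ 12 mo → qualifies.
Qualifying: Product A, Product B, Product C. Lowest rate is 4.14% → Product C.

Product C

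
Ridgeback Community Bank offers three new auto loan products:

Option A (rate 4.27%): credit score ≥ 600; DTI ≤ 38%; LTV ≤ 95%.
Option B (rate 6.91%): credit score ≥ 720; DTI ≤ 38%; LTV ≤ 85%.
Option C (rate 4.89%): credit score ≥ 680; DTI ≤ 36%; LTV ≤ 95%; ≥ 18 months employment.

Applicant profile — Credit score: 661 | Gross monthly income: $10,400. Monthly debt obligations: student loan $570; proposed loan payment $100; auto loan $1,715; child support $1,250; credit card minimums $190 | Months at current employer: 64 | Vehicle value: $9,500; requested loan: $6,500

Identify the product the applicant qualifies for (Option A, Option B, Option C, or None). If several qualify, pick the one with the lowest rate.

Total debts = (570 + 100 + 1,715 + 1,250 + 190) = 3,825; DTI = 3,825/10,400 = 36.8%.
LTV = 6,500/9,500 = 68.4%.
Option A: score 661 ≥ 600; DTI 36.8% ≤ 38%; LTV 68.4% ≤ 95% → qualifies.
Option B: score 661 < 720; DTI 36.8% ≤ 38%; LTV 68.4% ≤ 85% → does not qualify.
Option C: score 661 < 680; DTI 36.8% > 36%; LTV 68.4% ≤ 95%; employment 64 ≥ 18 mo → does not qualify.

Option A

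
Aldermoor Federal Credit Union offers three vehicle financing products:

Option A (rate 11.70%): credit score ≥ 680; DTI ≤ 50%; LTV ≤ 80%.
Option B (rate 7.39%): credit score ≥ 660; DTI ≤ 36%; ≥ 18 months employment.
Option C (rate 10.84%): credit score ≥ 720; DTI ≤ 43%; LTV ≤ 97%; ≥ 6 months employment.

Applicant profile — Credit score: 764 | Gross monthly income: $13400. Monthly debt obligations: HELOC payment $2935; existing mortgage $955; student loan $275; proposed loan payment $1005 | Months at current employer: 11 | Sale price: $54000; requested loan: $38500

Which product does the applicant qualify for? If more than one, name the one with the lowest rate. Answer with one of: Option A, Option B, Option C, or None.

Total debts = (2,935 + 955 + 275 + 1,005) = 5,170; DTI = 5,170/13,400 = 38.6%.
LTV = 38,500/54,000 = 71.3%.
Option A: score 764 ≥ 680; DTI 38.6% ≤ 50%; LTV 71.3% ≤ 80% → qualifies.
Option B: score 764 ≥ 660; DTI 38.6% > 36%; employment 11 < 18 mo → does not qualify.
Option C: score 764 ≥ 720; DTI 38.6% ≤ 43%; LTV 71.3% ≤ 97%; employment 11 ≥ 6 mo → qualifies.
Qualifying: Option A, Option C. Lowest rate is 10.84% → Option C.

Option C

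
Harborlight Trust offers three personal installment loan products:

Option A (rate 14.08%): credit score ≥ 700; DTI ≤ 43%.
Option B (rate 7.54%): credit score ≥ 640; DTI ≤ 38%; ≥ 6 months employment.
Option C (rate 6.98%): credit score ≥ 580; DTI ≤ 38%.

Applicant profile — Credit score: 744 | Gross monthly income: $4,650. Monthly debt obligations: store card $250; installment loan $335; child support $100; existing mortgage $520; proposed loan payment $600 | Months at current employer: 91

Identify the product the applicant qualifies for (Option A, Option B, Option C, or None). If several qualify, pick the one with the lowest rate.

Option A

Total debts = (250 + 335 + 100 + 520 + 600) = 1,805; DTI = 1,805/4,650 = 38.8%.
Option A: score 744 ≥ 700; DTI 38.8% ≤ 43% → qualifies.
Option B: score 744 ≥ 640; DTI 38.8% > 38%; employment 91 ≥ 6 mo → does not qualify.
Option C: score 744 ≥ 580; DTI 38.8% > 38% → does not qualify.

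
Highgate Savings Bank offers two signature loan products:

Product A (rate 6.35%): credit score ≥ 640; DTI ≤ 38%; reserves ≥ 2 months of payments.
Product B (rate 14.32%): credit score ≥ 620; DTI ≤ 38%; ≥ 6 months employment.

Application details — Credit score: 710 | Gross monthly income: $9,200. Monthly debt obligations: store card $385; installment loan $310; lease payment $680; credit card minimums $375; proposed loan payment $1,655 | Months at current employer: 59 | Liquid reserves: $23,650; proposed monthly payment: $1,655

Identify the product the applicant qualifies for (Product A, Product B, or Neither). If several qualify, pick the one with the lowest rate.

Total debts = (385 + 310 + 680 + 375 + 1,655) = 3,405; DTI = 3,405/9,200 = 37%.
Reserves = 23,650/1,655 = 14.3 months.
Product A: score 710 ≥ 640; DTI 37% ≤ 38%; reserves 14.3 ≥ 2 mo → qualifies.
Product B: score 710 ≥ 620; DTI 37% ≤ 38%; employment 59 ≥ 6 mo → qualifies.
Qualifying: Product A, Product B. Lowest rate is 6.35% → Product A.

Product A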